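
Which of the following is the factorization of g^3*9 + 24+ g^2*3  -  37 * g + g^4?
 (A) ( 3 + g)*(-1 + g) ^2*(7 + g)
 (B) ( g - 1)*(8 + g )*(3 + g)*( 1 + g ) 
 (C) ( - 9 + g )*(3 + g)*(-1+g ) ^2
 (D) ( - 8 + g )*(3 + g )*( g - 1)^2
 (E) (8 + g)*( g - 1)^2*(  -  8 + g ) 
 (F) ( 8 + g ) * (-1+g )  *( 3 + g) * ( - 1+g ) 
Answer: F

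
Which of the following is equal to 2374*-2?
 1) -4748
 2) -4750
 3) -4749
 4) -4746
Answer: 1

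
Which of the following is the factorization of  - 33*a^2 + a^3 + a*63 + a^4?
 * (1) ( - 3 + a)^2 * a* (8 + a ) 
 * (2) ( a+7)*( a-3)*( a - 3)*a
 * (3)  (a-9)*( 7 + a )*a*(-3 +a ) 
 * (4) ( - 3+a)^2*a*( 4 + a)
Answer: 2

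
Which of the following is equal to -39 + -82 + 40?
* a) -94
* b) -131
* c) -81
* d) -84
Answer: c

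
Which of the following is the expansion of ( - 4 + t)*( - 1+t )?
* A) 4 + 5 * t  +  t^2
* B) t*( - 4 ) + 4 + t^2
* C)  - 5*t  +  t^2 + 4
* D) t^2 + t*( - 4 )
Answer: C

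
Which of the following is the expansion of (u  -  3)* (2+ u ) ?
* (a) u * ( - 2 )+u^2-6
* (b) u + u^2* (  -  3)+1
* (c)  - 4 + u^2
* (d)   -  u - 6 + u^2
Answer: d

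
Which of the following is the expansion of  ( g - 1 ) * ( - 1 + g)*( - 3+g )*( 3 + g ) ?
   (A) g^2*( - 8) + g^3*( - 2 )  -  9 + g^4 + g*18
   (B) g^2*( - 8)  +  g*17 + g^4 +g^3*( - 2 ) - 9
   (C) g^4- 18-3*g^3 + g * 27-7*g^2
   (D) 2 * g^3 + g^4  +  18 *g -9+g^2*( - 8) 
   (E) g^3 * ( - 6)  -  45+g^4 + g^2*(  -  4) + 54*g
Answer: A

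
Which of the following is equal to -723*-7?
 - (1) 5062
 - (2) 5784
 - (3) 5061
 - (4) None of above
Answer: 3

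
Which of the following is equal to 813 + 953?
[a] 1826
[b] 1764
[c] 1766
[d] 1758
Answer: c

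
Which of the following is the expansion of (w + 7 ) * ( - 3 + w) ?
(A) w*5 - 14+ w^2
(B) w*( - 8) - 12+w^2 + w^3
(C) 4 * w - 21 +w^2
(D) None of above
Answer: C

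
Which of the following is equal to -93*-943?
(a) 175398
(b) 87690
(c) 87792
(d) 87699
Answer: d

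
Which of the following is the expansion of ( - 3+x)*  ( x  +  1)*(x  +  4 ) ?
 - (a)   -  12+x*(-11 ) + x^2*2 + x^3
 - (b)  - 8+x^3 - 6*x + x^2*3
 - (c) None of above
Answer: a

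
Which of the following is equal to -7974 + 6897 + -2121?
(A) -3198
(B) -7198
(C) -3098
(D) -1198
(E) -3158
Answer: A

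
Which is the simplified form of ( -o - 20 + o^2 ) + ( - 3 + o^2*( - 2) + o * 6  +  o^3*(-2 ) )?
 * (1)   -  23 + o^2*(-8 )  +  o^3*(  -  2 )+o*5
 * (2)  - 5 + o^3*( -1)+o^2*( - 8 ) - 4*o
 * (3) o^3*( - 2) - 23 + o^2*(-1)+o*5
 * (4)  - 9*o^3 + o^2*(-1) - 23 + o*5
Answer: 3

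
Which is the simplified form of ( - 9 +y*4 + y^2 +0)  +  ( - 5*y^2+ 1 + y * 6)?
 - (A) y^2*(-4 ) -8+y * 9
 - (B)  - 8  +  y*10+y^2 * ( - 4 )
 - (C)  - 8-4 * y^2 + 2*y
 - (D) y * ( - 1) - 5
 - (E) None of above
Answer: B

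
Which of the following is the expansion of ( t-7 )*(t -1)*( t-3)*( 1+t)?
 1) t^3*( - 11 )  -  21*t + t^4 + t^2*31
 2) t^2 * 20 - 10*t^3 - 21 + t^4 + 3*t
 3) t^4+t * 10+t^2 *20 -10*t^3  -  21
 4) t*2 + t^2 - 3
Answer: 3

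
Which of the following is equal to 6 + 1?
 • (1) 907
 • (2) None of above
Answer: 2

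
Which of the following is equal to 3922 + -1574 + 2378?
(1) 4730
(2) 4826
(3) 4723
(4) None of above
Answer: 4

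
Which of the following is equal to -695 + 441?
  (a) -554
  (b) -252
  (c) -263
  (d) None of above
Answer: d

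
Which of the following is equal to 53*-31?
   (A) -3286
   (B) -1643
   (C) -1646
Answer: B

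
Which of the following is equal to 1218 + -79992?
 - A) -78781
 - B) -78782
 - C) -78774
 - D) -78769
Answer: C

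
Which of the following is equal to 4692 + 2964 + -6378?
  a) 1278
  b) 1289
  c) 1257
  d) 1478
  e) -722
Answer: a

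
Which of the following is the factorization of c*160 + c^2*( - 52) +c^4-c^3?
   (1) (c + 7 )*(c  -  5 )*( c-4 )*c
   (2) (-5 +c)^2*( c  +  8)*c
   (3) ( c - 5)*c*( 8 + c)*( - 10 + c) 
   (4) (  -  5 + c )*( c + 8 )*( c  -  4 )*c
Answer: 4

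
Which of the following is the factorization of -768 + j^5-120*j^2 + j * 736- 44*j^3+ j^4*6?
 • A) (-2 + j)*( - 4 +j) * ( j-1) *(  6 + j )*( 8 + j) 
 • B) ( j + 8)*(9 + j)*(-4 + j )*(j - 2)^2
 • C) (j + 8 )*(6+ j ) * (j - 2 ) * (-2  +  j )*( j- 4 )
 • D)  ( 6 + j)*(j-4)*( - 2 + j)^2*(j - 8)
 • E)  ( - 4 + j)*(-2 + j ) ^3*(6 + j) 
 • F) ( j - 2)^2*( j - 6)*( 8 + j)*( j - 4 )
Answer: C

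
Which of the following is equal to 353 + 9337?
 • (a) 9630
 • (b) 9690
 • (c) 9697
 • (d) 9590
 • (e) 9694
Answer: b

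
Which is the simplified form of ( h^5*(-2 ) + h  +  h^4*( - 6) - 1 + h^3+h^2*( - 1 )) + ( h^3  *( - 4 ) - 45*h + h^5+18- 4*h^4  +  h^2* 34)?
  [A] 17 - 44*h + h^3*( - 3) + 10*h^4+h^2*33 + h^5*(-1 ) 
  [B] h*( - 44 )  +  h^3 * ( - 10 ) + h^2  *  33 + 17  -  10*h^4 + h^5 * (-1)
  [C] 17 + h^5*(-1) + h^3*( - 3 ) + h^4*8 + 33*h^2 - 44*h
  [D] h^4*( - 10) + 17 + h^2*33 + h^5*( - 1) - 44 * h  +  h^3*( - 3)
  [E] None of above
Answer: D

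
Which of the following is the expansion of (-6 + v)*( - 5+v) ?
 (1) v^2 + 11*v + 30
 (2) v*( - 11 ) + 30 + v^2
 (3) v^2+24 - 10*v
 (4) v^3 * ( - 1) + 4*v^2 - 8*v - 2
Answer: 2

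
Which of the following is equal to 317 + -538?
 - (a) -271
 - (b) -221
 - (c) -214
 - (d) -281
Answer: b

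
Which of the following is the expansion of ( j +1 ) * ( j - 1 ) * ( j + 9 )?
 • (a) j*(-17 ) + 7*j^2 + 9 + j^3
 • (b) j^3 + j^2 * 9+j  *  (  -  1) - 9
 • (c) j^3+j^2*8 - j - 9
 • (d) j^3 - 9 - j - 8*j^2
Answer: b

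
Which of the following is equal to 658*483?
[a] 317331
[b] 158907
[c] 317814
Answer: c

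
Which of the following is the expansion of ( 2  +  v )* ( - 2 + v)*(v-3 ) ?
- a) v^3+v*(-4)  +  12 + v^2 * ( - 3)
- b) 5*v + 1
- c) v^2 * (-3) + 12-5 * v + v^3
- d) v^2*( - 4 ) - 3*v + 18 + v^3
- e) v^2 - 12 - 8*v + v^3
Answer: a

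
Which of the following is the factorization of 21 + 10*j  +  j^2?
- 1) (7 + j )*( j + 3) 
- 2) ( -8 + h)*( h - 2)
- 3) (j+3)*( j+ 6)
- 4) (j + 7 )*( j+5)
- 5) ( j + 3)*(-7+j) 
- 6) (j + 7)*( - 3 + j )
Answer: 1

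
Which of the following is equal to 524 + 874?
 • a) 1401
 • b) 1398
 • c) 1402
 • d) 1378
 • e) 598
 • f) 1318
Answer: b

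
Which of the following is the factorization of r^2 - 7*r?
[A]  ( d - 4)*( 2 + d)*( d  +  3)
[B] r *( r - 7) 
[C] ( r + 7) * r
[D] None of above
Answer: B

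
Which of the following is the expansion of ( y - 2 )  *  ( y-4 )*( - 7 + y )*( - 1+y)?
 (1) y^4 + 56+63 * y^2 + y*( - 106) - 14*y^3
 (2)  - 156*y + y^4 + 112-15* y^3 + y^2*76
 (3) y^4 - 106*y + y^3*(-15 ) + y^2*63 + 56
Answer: 1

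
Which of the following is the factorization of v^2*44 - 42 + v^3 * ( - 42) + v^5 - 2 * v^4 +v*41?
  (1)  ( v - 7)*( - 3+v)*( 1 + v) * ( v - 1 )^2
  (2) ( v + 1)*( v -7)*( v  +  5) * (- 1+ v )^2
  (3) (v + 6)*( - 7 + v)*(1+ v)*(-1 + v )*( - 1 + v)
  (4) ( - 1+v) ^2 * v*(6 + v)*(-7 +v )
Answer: 3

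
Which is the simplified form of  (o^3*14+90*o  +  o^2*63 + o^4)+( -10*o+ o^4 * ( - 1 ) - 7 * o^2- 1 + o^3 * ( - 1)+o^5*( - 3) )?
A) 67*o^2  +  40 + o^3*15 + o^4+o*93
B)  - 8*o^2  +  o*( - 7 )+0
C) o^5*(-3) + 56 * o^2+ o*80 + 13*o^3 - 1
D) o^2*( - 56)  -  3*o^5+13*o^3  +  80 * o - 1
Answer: C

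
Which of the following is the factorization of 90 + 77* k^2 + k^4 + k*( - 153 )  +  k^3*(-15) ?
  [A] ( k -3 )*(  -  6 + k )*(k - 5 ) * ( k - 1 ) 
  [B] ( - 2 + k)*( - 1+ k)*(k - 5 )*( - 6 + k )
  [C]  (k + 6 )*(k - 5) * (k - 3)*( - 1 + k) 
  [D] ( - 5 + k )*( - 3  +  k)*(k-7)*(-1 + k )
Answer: A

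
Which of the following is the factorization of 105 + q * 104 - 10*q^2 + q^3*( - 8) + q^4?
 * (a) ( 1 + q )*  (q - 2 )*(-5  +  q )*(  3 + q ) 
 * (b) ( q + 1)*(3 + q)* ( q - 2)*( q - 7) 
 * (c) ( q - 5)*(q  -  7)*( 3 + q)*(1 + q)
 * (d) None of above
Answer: c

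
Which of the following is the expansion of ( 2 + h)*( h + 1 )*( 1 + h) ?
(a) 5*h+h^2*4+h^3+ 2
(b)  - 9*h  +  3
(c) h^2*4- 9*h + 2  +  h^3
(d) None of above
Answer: a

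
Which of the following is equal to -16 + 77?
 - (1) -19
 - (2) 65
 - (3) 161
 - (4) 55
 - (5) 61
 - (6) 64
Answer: 5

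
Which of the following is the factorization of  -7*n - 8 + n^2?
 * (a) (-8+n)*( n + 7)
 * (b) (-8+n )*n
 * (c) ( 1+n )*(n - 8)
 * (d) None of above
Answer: c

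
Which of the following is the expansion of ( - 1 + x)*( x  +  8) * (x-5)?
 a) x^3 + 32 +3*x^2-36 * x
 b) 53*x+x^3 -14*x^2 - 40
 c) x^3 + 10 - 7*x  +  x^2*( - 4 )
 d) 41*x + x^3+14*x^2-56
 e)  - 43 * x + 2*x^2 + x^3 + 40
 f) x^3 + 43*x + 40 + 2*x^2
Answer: e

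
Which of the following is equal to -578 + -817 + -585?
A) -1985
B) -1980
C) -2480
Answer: B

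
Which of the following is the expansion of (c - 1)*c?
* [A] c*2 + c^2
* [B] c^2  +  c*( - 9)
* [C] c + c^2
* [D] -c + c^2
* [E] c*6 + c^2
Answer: D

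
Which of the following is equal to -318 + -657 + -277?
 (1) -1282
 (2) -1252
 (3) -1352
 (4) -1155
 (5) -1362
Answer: 2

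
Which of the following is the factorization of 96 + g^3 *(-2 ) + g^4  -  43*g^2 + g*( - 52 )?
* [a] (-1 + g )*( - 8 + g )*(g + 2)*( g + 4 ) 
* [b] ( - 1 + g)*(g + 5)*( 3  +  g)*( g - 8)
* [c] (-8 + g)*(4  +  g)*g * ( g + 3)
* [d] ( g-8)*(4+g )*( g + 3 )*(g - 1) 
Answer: d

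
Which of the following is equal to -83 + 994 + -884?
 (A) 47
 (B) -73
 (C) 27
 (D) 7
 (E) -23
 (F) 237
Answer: C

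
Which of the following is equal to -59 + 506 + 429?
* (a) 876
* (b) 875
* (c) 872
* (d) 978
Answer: a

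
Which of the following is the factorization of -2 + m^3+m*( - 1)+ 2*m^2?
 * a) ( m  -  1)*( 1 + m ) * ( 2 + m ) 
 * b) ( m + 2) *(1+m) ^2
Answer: a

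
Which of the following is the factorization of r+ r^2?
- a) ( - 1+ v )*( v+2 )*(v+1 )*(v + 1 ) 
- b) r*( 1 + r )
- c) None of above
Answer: b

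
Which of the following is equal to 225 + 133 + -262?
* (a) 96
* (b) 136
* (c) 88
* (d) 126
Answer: a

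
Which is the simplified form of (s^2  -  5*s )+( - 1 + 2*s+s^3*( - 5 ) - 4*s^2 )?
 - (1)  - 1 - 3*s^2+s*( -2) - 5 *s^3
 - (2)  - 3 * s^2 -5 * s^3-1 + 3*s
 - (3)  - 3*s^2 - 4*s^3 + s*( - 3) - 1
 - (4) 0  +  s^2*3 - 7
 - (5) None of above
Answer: 5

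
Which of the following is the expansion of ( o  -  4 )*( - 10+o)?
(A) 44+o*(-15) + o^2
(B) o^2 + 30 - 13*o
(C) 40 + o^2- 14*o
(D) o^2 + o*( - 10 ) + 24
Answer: C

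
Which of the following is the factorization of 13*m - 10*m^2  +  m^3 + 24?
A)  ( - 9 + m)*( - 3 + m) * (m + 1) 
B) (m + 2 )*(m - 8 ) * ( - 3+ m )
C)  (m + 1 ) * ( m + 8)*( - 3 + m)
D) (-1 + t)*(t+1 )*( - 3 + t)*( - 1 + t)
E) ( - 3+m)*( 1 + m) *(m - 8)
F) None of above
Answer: E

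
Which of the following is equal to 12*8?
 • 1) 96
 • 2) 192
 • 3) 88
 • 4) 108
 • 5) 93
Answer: 1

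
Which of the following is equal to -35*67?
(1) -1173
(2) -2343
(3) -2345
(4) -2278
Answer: 3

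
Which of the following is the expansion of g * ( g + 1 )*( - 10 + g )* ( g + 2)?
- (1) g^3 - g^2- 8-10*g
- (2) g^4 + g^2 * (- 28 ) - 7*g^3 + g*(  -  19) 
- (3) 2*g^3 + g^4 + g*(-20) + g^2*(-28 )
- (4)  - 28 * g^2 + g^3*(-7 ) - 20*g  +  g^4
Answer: 4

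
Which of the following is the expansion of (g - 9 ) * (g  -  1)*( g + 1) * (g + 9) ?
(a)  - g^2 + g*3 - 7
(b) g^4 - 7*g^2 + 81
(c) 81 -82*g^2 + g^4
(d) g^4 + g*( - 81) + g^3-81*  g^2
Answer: c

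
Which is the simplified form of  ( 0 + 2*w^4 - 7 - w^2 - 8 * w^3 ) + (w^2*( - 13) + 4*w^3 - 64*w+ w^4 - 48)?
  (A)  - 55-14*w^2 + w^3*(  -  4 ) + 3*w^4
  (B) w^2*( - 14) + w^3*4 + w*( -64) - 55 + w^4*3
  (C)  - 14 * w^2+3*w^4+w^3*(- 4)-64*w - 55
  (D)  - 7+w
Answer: C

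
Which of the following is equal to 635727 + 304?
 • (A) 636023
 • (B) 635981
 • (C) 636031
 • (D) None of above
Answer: C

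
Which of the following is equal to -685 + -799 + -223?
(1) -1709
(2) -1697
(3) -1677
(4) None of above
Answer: 4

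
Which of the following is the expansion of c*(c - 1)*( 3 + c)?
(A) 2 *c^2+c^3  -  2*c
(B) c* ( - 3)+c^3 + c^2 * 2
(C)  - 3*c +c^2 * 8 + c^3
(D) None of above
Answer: B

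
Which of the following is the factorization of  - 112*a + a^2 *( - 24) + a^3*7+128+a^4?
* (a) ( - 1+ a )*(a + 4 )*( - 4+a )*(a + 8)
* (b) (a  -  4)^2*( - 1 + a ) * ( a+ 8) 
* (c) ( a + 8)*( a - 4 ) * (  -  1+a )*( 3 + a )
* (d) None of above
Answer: a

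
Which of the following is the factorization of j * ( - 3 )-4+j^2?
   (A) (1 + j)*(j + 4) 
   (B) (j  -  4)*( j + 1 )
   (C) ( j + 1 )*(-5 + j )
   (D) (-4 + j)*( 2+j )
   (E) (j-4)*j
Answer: B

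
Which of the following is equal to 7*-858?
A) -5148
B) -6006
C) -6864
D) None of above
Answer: B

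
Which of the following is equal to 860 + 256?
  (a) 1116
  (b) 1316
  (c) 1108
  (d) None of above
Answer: a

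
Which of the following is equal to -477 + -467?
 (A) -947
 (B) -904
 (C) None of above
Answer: C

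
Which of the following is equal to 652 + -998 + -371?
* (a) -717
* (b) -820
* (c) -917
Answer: a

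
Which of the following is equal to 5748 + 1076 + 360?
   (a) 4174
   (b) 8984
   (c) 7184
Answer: c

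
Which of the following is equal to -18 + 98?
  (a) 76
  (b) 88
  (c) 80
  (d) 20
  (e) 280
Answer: c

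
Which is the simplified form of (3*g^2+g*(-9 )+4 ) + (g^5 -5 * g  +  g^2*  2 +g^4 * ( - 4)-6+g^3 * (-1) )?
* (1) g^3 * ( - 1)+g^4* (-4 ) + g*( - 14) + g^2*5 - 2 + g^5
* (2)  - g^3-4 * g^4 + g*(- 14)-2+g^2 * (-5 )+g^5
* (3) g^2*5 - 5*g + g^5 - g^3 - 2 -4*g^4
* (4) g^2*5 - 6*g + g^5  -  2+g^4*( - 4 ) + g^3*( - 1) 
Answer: 1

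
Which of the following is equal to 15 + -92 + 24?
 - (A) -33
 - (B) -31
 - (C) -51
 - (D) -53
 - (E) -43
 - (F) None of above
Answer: D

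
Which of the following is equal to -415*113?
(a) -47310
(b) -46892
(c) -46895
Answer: c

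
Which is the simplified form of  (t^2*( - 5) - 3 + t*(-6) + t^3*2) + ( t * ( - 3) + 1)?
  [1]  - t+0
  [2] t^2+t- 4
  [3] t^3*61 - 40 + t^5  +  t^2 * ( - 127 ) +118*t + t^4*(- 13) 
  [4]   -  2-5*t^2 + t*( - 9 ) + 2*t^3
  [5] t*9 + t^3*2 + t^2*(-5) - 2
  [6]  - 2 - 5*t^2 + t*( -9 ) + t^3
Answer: 4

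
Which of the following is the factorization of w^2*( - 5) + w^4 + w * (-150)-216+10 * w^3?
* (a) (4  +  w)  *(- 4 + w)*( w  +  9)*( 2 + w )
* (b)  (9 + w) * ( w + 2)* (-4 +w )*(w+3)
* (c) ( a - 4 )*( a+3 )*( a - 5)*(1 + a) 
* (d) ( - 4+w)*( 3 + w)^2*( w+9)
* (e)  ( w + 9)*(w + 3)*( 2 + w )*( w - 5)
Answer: b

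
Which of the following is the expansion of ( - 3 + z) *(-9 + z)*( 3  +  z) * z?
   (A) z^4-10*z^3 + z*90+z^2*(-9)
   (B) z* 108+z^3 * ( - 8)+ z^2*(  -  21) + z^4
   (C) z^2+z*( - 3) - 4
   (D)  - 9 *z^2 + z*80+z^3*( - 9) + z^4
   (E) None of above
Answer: E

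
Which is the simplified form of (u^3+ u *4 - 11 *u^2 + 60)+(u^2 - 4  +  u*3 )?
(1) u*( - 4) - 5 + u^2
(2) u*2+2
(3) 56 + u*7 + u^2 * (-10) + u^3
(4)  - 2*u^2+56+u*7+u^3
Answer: 3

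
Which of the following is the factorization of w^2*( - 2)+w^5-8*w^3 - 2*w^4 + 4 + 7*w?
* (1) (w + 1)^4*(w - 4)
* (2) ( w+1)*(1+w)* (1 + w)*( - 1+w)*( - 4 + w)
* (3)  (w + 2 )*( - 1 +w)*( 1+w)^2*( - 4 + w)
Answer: 2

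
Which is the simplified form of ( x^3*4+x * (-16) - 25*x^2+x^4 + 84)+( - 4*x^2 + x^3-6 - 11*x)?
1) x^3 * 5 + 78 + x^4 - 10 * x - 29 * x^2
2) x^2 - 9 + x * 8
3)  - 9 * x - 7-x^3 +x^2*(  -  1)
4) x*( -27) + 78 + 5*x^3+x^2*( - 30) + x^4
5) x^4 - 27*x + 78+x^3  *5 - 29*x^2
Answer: 5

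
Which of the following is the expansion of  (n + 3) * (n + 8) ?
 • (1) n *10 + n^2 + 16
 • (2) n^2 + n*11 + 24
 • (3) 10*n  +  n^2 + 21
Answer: 2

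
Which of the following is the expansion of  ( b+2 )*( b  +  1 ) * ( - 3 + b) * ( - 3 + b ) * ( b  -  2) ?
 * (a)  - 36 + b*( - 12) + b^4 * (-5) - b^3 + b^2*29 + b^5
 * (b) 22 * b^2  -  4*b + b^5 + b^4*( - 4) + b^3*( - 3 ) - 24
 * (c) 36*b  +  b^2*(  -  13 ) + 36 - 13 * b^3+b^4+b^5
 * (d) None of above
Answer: a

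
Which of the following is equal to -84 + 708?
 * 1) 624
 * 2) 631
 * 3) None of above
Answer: 1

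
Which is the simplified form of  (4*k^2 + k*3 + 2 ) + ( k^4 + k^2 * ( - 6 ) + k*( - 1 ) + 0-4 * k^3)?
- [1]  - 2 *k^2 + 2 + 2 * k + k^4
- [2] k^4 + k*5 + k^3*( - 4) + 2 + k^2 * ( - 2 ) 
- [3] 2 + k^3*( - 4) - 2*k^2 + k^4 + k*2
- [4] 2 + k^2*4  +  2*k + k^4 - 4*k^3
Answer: 3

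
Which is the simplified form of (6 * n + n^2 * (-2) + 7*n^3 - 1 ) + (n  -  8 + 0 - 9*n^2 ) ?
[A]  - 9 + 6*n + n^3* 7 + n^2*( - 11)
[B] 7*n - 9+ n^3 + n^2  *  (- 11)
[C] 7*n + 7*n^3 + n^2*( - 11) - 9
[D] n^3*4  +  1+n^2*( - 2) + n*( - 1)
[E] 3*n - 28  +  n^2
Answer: C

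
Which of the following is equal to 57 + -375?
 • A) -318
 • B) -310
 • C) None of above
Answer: A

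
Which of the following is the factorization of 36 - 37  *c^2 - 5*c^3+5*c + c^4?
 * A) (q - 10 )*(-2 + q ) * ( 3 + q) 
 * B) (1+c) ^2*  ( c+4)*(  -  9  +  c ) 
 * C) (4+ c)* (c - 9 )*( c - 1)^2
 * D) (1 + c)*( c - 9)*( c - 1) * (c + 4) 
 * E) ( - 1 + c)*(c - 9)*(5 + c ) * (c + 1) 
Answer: D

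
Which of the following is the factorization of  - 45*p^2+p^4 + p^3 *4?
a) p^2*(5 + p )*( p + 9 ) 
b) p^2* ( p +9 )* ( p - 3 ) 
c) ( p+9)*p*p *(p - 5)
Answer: c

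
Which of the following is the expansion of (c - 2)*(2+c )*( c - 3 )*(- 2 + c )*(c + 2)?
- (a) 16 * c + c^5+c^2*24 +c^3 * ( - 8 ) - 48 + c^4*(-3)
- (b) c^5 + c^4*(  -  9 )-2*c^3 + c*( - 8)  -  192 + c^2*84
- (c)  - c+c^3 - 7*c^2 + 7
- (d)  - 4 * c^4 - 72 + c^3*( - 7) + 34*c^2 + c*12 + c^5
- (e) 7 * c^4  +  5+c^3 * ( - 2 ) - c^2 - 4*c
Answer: a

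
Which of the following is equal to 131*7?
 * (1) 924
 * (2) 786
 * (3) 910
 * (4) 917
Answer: 4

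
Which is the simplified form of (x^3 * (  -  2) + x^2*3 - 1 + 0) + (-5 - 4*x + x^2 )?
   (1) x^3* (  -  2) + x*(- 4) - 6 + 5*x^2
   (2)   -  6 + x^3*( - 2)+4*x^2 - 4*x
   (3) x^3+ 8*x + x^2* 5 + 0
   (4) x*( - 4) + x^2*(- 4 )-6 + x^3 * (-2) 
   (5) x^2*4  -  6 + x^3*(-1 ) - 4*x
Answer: 2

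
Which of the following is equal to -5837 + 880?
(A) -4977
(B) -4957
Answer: B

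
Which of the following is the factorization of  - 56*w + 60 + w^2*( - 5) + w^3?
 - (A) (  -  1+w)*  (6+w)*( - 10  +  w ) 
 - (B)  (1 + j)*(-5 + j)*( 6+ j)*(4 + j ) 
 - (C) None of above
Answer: A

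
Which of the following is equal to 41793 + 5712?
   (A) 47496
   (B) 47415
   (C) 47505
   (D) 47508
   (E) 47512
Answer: C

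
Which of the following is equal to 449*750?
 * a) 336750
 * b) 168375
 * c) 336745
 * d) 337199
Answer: a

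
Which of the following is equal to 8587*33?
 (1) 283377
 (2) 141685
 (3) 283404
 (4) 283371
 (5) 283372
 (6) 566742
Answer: 4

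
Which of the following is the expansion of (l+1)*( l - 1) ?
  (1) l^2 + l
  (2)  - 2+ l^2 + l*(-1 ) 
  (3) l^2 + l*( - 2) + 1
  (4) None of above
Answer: 4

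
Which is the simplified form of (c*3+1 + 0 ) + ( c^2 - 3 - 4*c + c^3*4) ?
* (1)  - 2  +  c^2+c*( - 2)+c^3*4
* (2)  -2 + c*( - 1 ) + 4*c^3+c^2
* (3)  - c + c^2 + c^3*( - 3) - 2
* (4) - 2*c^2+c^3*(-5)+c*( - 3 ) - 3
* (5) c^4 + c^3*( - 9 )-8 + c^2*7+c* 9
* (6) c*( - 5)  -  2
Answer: 2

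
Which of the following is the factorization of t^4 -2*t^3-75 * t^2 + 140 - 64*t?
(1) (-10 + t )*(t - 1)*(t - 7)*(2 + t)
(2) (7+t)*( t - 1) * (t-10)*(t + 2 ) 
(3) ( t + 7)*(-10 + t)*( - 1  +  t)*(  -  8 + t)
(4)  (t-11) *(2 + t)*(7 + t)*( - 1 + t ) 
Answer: 2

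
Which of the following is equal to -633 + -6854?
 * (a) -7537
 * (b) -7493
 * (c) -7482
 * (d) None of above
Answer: d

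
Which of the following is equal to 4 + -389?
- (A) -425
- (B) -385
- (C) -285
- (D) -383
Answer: B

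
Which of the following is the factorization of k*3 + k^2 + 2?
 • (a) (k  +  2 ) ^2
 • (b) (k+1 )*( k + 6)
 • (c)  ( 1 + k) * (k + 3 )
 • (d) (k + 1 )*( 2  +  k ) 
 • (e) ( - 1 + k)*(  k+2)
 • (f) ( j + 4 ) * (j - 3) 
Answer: d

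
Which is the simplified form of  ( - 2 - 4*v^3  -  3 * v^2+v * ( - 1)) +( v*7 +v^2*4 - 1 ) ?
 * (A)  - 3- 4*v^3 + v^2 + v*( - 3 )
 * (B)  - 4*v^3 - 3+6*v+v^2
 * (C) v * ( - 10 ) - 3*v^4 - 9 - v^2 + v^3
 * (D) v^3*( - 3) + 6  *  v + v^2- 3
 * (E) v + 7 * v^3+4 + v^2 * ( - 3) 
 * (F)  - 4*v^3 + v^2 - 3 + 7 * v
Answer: B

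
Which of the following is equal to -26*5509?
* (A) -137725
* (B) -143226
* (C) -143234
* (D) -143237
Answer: C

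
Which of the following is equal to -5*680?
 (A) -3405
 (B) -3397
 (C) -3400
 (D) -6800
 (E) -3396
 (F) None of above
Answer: C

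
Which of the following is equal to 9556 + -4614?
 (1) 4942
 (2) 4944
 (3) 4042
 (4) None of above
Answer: 1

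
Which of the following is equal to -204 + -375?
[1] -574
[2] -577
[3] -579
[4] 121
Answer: 3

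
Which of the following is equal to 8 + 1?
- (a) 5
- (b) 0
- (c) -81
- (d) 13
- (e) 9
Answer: e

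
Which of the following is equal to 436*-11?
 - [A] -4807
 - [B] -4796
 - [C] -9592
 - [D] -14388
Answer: B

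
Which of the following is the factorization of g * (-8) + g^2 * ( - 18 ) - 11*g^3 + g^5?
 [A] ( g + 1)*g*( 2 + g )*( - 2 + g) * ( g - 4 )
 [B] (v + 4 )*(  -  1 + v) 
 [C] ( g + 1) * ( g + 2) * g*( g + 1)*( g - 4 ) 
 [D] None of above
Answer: C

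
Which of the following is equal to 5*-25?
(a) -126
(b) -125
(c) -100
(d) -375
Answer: b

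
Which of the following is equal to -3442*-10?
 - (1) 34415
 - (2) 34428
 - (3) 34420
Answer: 3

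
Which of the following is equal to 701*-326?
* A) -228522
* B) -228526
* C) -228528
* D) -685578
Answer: B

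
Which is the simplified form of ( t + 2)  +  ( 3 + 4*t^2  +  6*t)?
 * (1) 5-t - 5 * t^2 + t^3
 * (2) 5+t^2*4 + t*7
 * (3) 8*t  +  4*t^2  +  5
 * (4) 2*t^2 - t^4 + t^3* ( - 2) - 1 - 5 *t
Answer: 2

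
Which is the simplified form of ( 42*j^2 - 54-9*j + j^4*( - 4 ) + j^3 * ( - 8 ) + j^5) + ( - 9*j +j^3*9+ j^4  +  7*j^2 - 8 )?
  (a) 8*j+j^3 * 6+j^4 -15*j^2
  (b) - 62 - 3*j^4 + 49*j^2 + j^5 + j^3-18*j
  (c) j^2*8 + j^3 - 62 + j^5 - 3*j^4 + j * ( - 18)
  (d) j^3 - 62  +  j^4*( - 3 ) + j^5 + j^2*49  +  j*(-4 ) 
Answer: b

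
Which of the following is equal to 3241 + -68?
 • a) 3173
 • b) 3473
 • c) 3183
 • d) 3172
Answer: a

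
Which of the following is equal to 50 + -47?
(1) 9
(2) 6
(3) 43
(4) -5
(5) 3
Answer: 5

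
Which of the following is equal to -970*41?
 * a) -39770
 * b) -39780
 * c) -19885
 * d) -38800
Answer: a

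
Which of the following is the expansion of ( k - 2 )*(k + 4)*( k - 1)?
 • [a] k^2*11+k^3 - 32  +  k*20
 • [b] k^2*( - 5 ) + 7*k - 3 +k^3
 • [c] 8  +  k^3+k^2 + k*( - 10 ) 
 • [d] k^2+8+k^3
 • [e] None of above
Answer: c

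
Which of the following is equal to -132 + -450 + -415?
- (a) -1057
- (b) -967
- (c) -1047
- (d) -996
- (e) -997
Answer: e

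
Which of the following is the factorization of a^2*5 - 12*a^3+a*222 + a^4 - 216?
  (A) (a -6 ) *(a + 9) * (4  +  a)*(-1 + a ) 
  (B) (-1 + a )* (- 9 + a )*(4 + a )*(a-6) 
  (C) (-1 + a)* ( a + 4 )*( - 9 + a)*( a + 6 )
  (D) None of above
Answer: B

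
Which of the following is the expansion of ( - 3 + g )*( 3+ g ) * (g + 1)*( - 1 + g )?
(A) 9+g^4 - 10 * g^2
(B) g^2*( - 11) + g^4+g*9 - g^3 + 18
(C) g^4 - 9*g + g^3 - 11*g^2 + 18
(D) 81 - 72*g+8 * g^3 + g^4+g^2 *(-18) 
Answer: A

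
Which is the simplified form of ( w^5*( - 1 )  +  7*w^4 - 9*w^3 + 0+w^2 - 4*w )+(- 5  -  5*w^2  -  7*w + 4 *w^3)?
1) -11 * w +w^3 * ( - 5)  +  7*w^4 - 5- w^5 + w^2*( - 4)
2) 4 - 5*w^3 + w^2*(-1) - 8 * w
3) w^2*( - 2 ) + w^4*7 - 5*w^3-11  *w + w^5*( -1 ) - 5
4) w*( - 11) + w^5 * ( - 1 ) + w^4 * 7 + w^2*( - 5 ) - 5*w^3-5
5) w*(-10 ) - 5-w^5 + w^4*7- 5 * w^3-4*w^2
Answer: 1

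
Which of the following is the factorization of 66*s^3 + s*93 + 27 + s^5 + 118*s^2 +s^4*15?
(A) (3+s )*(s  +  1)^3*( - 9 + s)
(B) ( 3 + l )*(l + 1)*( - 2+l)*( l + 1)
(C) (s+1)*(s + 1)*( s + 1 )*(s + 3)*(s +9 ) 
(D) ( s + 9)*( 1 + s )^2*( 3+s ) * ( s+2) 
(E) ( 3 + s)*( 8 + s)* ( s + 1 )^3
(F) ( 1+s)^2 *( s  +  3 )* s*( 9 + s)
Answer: C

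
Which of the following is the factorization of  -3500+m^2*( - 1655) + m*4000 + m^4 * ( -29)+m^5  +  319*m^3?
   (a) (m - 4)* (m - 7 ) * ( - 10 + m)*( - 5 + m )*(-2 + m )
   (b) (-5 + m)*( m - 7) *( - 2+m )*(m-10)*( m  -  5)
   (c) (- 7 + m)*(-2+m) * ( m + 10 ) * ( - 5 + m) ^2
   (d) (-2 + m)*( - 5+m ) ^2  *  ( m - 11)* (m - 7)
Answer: b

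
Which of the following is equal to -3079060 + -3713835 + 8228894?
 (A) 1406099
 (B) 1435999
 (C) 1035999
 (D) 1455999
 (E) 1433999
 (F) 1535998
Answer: B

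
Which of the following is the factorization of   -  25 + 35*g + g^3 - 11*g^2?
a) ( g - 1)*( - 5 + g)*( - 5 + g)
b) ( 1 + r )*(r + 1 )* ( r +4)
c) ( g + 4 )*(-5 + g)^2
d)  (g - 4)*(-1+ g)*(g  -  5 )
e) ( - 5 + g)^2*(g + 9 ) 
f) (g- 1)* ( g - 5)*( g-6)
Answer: a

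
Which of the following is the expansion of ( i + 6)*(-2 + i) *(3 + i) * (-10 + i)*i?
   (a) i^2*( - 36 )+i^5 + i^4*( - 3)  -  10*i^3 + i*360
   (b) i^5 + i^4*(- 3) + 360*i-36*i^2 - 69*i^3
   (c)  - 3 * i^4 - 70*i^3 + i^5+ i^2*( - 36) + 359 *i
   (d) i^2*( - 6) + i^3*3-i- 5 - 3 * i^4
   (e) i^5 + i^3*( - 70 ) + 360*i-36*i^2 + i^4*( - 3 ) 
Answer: e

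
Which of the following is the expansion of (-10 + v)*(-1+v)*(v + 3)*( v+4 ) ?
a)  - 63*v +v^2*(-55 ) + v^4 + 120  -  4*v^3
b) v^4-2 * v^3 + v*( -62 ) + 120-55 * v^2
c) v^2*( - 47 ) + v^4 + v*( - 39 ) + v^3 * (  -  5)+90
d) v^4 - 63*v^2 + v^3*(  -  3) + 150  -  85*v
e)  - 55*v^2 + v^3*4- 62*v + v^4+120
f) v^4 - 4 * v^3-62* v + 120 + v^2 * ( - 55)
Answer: f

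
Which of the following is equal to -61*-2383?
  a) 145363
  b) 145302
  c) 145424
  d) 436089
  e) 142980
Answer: a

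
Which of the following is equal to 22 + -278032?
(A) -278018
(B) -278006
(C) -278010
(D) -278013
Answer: C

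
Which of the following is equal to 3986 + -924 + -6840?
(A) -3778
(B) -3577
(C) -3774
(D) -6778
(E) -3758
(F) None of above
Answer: A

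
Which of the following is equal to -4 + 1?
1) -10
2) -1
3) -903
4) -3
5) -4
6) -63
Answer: 4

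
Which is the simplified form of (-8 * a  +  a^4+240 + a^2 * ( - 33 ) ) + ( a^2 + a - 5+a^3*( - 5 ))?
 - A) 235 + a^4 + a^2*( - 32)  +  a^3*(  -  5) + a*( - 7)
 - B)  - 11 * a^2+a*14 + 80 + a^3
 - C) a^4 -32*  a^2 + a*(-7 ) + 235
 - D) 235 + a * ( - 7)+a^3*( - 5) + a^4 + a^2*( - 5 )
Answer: A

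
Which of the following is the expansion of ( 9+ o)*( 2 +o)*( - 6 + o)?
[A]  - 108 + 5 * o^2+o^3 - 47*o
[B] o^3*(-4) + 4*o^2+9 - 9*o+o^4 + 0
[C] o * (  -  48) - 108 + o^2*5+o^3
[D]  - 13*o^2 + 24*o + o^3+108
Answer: C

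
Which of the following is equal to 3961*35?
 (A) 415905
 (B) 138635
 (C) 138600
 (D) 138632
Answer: B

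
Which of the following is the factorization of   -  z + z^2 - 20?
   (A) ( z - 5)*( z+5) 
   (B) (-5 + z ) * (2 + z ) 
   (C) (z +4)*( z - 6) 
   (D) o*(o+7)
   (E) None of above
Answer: E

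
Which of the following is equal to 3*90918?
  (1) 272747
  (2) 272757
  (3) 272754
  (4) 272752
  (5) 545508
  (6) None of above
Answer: 3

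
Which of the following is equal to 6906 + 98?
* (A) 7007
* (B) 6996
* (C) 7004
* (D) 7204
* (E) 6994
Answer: C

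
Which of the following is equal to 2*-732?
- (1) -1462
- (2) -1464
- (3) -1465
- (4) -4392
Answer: 2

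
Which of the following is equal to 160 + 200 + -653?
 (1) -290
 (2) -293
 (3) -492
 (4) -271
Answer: 2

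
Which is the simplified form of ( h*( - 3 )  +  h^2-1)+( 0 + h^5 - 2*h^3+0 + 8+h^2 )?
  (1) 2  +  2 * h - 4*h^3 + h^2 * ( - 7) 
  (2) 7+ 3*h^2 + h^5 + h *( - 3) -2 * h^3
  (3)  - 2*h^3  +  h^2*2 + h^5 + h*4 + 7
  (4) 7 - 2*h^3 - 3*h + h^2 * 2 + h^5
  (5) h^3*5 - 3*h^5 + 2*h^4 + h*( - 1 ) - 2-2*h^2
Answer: 4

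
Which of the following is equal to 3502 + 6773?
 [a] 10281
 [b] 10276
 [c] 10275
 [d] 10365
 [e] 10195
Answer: c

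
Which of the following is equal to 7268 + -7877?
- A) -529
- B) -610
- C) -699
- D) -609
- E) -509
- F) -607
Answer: D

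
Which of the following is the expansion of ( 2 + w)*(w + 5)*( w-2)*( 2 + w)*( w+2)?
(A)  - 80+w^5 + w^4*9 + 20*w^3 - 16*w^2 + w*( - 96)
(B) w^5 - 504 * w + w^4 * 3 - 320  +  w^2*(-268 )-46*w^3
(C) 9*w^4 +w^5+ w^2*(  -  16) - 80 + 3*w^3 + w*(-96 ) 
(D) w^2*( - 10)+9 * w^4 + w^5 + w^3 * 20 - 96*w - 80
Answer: A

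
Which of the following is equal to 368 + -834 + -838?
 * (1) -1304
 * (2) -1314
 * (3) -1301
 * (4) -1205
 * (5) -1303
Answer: 1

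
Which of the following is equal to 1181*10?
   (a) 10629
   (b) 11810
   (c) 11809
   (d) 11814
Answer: b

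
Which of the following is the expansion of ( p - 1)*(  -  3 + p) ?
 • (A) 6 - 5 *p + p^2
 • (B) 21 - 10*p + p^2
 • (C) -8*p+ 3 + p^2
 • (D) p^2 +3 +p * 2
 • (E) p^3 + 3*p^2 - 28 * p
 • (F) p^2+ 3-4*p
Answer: F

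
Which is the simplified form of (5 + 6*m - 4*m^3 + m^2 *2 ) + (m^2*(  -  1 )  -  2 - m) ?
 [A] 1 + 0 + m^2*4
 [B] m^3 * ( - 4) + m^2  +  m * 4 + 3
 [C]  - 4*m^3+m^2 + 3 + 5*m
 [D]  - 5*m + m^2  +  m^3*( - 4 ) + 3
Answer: C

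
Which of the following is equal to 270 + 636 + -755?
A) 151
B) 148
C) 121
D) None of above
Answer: A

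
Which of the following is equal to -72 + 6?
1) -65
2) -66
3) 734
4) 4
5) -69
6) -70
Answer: 2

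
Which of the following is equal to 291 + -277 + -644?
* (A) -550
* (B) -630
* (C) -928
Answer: B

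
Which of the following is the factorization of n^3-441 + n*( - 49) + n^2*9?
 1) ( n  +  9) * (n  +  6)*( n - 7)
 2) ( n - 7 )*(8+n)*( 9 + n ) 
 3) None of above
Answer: 3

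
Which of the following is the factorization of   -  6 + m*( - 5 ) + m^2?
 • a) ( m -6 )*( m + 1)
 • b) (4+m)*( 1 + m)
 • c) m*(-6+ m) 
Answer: a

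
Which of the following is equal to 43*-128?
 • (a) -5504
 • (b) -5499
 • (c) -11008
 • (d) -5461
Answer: a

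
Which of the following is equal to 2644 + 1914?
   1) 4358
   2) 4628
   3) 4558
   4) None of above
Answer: 3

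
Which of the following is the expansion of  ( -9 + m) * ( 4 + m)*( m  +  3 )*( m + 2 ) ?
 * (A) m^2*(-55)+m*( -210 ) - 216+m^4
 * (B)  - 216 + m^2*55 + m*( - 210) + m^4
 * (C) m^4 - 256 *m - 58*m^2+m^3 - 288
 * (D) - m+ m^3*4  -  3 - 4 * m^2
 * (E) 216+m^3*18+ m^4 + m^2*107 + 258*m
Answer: A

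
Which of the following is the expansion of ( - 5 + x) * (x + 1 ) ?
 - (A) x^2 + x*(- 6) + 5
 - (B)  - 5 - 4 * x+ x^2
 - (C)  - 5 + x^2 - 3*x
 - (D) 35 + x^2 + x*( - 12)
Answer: B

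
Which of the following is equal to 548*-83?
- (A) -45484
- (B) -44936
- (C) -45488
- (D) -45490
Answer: A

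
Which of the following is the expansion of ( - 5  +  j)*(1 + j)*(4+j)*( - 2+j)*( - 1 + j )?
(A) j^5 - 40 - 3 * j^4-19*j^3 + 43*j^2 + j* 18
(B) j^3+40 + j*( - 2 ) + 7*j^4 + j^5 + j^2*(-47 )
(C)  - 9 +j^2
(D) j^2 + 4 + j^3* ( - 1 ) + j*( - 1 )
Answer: A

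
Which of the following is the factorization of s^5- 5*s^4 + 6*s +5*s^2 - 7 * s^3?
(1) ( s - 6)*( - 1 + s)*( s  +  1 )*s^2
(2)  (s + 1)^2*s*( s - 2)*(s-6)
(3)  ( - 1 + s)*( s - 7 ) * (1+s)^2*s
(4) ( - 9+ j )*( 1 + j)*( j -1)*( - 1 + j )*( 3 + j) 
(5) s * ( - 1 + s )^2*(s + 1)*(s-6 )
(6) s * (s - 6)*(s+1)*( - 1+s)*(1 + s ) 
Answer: 6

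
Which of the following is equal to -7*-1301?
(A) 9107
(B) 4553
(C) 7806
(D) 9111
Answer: A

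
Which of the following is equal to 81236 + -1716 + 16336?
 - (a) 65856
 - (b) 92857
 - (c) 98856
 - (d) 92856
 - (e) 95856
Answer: e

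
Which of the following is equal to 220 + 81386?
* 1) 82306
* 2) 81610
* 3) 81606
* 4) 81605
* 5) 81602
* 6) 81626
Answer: 3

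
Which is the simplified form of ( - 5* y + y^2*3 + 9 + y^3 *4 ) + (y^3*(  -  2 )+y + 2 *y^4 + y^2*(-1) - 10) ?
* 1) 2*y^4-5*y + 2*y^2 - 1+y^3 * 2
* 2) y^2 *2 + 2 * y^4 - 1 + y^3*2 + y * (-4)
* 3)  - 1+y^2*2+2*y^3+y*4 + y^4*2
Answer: 2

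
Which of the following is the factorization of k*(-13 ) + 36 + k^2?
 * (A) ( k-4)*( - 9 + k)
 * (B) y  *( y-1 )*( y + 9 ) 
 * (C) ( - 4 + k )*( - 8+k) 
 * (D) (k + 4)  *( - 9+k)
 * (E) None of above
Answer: A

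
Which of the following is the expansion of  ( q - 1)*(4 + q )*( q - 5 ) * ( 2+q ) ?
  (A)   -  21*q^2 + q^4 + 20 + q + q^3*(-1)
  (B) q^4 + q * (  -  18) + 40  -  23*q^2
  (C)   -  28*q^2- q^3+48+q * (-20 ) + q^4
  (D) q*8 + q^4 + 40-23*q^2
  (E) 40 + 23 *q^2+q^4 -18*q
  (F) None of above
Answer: B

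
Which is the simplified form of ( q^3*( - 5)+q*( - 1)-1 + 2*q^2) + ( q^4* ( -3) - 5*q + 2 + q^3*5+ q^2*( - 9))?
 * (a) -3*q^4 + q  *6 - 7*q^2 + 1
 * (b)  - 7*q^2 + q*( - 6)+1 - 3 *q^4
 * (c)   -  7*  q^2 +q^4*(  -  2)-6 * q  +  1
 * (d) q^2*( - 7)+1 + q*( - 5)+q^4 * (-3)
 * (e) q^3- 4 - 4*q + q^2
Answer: b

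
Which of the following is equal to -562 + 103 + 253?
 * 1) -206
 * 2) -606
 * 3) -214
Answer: 1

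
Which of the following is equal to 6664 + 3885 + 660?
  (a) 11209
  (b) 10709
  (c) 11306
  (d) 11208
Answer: a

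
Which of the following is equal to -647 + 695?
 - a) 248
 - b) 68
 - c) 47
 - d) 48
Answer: d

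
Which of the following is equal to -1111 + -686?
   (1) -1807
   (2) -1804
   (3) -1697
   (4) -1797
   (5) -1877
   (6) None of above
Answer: 4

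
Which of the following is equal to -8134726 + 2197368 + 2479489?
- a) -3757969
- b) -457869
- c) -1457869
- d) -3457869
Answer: d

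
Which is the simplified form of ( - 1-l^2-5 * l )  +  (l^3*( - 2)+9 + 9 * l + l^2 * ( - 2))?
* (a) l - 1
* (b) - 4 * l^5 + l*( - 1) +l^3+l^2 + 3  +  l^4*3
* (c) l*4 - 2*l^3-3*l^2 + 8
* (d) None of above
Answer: c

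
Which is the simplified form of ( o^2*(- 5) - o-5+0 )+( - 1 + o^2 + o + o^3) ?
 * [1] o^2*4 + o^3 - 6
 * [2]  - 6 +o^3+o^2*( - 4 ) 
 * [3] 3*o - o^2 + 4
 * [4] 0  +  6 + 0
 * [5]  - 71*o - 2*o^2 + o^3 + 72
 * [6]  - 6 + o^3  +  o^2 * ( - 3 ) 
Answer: 2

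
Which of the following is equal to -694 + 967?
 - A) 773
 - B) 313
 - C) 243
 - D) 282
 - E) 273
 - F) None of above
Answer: E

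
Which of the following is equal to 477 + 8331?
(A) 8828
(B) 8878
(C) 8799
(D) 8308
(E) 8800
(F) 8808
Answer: F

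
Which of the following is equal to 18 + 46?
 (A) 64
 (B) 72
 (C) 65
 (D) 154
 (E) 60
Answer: A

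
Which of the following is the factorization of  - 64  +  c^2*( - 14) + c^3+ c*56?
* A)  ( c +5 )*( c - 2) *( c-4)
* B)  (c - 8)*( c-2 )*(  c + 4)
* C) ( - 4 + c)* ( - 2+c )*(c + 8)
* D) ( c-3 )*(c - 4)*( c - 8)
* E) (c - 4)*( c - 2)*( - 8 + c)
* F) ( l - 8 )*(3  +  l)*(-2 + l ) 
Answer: E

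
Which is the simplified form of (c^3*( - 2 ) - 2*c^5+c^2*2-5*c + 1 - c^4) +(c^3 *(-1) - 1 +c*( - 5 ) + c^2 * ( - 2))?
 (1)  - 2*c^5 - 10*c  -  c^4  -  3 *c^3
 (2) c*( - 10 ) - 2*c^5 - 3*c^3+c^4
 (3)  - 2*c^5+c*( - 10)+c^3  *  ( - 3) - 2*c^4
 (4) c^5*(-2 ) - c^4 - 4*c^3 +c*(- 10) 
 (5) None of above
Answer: 1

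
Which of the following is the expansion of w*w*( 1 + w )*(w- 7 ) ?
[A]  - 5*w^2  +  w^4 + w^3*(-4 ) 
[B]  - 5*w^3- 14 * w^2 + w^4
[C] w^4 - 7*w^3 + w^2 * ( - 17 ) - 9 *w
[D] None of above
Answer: D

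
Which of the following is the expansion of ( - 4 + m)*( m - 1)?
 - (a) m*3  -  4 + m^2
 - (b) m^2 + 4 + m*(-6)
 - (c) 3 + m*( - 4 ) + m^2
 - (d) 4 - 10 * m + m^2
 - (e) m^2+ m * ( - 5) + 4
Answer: e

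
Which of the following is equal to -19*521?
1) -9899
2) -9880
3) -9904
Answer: 1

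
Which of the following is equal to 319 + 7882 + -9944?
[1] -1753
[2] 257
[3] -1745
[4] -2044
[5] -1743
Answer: 5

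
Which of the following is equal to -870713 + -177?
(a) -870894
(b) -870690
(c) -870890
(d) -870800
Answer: c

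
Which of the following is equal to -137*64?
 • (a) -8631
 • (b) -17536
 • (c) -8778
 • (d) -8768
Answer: d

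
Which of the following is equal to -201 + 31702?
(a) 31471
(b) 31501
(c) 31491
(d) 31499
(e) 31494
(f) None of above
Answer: b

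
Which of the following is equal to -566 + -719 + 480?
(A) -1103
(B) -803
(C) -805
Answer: C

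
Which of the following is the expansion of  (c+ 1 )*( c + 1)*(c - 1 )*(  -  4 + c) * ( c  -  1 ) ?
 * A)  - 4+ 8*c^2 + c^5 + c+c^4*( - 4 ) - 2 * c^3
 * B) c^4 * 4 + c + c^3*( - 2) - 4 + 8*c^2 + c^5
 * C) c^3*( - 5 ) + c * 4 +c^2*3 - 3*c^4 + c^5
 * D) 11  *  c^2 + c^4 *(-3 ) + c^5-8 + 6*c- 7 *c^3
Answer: A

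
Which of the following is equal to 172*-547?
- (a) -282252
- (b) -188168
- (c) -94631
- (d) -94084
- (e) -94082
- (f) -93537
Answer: d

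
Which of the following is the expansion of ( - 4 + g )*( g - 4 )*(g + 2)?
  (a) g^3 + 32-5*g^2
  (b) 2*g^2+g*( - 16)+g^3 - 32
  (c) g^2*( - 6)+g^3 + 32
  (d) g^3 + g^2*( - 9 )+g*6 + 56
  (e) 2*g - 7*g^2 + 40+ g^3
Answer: c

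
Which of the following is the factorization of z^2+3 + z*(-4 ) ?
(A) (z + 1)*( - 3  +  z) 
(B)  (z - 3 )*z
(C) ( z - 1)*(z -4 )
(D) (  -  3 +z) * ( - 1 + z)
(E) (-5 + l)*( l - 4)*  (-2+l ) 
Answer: D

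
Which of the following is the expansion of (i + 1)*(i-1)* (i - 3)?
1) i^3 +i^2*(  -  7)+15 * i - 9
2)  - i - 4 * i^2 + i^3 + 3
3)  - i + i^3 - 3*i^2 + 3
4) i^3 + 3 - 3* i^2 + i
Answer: 3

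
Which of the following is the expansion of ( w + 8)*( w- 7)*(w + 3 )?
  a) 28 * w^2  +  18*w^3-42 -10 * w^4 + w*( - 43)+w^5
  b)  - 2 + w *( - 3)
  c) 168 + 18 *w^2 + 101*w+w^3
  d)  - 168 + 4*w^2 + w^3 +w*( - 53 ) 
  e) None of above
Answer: d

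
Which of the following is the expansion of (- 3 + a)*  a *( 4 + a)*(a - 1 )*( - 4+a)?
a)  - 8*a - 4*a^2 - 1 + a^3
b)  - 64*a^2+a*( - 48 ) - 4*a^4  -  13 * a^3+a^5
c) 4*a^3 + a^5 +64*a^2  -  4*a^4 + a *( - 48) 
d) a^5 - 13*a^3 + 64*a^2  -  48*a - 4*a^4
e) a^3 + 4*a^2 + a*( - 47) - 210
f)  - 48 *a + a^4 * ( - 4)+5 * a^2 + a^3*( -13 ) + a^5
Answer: d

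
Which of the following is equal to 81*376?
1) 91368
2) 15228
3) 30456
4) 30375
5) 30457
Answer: 3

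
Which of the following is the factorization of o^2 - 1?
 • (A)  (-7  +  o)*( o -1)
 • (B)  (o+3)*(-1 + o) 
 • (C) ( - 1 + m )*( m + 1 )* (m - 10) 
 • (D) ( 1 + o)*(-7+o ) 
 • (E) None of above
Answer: E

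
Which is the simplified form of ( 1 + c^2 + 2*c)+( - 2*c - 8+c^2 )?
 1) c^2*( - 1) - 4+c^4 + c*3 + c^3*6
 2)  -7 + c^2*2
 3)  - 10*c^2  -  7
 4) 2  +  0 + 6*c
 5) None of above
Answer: 2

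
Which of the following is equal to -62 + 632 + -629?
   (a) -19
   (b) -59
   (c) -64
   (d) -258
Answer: b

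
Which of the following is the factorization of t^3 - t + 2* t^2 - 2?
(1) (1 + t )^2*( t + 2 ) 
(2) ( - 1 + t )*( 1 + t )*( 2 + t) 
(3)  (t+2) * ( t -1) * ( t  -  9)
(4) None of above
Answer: 2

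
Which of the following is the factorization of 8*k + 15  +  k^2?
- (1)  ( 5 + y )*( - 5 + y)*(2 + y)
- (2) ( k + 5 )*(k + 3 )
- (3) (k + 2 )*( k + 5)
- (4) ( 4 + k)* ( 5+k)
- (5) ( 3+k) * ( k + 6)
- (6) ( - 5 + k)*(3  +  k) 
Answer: 2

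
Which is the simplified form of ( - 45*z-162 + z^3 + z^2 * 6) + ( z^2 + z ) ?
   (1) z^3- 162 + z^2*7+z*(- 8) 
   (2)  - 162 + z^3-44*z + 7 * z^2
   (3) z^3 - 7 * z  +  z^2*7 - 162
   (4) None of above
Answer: 2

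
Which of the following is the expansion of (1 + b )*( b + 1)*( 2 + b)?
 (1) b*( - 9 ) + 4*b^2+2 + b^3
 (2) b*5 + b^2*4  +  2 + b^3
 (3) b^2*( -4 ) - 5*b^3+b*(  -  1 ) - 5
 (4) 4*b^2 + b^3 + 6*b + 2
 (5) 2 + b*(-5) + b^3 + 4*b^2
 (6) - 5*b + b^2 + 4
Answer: 2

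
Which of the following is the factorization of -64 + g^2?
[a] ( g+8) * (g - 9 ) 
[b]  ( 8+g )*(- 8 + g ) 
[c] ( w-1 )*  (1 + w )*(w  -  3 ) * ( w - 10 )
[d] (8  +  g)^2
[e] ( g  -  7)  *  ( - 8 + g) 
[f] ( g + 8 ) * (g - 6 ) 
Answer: b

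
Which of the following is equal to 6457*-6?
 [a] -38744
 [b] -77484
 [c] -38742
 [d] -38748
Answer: c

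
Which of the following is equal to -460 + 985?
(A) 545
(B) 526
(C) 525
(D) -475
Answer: C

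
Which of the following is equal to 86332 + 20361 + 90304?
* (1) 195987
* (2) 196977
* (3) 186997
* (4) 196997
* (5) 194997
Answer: 4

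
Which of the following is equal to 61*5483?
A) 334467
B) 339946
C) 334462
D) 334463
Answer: D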